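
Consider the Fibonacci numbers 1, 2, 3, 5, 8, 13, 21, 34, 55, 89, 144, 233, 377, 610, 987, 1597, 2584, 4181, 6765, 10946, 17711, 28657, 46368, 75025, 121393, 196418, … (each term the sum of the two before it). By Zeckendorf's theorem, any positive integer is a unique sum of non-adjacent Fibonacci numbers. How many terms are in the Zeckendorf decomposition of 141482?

8

141482: greatest Fibonacci not exceeding it is 121393, leaving 20089
20089: greatest Fibonacci not exceeding it is 17711, leaving 2378
2378: greatest Fibonacci not exceeding it is 1597, leaving 781
781: greatest Fibonacci not exceeding it is 610, leaving 171
171: greatest Fibonacci not exceeding it is 144, leaving 27
27: greatest Fibonacci not exceeding it is 21, leaving 6
6: greatest Fibonacci not exceeding it is 5, leaving 1
1: greatest Fibonacci not exceeding it is 1, leaving 0
141482 = 121393 + 17711 + 1597 + 610 + 144 + 21 + 5 + 1, which has 8 terms.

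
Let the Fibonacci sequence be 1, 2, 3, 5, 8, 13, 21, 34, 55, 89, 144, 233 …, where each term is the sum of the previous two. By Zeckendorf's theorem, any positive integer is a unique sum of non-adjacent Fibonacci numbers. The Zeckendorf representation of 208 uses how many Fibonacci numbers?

4

144 ≤ 208 < 233, so take 144; remainder 64
55 ≤ 64 < 89, so take 55; remainder 9
8 ≤ 9 < 13, so take 8; remainder 1
1 ≤ 1 < 2, so take 1; remainder 0
208 = 144 + 55 + 8 + 1, which has 4 terms.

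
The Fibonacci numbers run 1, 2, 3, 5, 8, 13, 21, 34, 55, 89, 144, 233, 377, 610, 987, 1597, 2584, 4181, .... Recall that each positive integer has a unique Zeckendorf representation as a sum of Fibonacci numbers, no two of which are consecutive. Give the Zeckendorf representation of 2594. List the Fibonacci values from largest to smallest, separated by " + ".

2584 + 8 + 2

take 2584 (≤ 2594); 2594 − 2584 = 10
take 8 (≤ 10); 10 − 8 = 2
take 2 (≤ 2); 2 − 2 = 0
So 2594 = 2584 + 8 + 2, with no two terms consecutive in the sequence.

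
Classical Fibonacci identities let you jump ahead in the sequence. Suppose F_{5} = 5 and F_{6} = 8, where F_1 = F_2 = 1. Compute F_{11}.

89

By F_{2k+1} = F_k² + F_{k+1}²: F_{11} = 5² + 8² = 25 + 64 = 89.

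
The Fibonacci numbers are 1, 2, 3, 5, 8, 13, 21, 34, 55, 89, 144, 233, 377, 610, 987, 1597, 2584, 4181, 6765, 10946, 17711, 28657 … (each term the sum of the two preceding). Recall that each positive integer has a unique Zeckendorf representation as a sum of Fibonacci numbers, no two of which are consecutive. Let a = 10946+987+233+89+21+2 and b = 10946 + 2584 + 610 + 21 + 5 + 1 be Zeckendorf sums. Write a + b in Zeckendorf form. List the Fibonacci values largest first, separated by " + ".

17711 + 6765 + 1597 + 233 + 89 + 34 + 13 + 3

The two numbers are 12278 and 14167, so their sum is 26445.
Greedy algorithm:
subtract 17711 from 26445: 8734 remains
subtract 6765 from 8734: 1969 remains
subtract 1597 from 1969: 372 remains
subtract 233 from 372: 139 remains
subtract 89 from 139: 50 remains
subtract 34 from 50: 16 remains
subtract 13 from 16: 3 remains
subtract 3 from 3: 0 remains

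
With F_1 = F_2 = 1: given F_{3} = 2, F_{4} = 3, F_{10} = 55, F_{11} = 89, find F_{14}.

By the addition formula F_{m+n} = F_m F_{n+1} + F_{m−1} F_n with m=4, n=10: F_{14} = 3·89 + 2·55 = 267 + 110 = 377.

377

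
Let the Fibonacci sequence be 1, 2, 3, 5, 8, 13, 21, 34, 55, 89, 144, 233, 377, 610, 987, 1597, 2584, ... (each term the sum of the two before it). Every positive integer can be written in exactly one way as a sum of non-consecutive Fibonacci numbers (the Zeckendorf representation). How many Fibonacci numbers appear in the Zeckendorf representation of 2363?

6

Greedy algorithm:
1597 ≤ 2363 < 2584, so take 1597; remainder 766
610 ≤ 766 < 987, so take 610; remainder 156
144 ≤ 156 < 233, so take 144; remainder 12
8 ≤ 12 < 13, so take 8; remainder 4
3 ≤ 4 < 5, so take 3; remainder 1
1 ≤ 1 < 2, so take 1; remainder 0
2363 = 1597 + 610 + 144 + 8 + 3 + 1, which has 6 terms.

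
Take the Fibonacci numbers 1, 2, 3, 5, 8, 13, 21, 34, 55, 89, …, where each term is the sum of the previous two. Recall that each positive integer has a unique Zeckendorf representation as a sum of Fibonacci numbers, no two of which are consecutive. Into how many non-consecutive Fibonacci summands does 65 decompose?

Greedy algorithm:
largest Fibonacci ≤ 65 is 55; 65 − 55 = 10
largest Fibonacci ≤ 10 is 8; 10 − 8 = 2
largest Fibonacci ≤ 2 is 2; 2 − 2 = 0
65 = 55 + 8 + 2, which has 3 terms.

3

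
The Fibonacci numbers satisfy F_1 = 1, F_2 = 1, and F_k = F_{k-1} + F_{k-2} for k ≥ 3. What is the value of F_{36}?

14930352

Iterating the recurrence up to F_{31} = 1346269 and F_{30} = 832040:
F_{32} = F_{31} + F_{30} = 1346269 + 832040 = 2178309
F_{33} = F_{32} + F_{31} = 2178309 + 1346269 = 3524578
F_{34} = F_{33} + F_{32} = 3524578 + 2178309 = 5702887
F_{35} = F_{34} + F_{33} = 5702887 + 3524578 = 9227465
F_{36} = F_{35} + F_{34} = 9227465 + 5702887 = 14930352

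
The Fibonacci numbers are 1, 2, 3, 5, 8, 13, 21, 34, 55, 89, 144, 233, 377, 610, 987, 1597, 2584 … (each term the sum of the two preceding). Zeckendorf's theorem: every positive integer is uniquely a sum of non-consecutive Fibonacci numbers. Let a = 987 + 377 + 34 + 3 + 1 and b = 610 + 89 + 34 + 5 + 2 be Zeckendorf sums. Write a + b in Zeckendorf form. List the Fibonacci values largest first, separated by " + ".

The two numbers are 1402 and 740, so their sum is 2142.
1597 ≤ 2142 < 2584, so take 1597; remainder 545
377 ≤ 545 < 610, so take 377; remainder 168
144 ≤ 168 < 233, so take 144; remainder 24
21 ≤ 24 < 34, so take 21; remainder 3
3 ≤ 3 < 5, so take 3; remainder 0

1597 + 377 + 144 + 21 + 3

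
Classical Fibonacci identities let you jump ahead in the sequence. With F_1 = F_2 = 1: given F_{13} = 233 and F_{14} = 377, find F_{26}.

121393

By the doubling identity F_{2k} = F_k(2F_{k+1} − F_k): F_{26} = 233·(2·377 − 233) = 233·521 = 121393.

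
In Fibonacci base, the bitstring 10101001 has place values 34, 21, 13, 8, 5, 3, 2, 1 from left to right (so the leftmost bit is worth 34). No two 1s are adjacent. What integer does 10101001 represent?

53

Summing the place values of the 1 bits: 34 + 13 + 5 + 1 = 53.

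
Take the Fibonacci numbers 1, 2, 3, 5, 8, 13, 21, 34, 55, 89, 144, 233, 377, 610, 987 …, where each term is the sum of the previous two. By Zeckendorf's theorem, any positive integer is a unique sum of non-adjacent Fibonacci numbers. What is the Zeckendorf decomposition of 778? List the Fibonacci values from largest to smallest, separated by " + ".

610 + 144 + 21 + 3

610 ≤ 778 < 987, so take 610; remainder 168
144 ≤ 168 < 233, so take 144; remainder 24
21 ≤ 24 < 34, so take 21; remainder 3
3 ≤ 3 < 5, so take 3; remainder 0
So 778 = 610 + 144 + 21 + 3, with no two terms consecutive in the sequence.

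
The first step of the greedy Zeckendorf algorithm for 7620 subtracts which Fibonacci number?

6765

6765 ≤ 7620 < 10946, so the largest Fibonacci number not exceeding 7620 is 6765.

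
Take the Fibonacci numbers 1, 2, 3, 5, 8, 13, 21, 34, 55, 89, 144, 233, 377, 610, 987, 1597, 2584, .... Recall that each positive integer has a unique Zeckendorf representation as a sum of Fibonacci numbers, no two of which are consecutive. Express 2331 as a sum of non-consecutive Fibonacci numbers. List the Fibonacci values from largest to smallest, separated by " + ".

largest Fibonacci ≤ 2331 is 1597; 2331 − 1597 = 734
largest Fibonacci ≤ 734 is 610; 734 − 610 = 124
largest Fibonacci ≤ 124 is 89; 124 − 89 = 35
largest Fibonacci ≤ 35 is 34; 35 − 34 = 1
largest Fibonacci ≤ 1 is 1; 1 − 1 = 0
So 2331 = 1597 + 610 + 89 + 34 + 1, with no two terms consecutive in the sequence.

1597 + 610 + 89 + 34 + 1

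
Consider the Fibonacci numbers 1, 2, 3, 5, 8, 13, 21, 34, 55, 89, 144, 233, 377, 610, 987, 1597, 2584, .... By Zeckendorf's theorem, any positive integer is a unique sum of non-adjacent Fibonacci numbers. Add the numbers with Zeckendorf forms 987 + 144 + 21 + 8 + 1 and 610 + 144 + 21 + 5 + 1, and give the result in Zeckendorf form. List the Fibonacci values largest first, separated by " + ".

The two numbers are 1161 and 781, so their sum is 1942.
1597 ≤ 1942 < 2584, so take 1597; remainder 345
233 ≤ 345 < 377, so take 233; remainder 112
89 ≤ 112 < 144, so take 89; remainder 23
21 ≤ 23 < 34, so take 21; remainder 2
2 ≤ 2 < 3, so take 2; remainder 0

1597 + 233 + 89 + 21 + 2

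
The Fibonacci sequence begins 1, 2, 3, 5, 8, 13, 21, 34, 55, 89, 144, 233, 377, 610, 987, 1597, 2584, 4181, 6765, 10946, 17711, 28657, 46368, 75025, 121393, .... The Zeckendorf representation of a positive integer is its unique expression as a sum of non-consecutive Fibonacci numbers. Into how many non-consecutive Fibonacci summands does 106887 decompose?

106887 − 75025 = 31862
31862 − 28657 = 3205
3205 − 2584 = 621
621 − 610 = 11
11 − 8 = 3
3 − 3 = 0
106887 = 75025 + 28657 + 2584 + 610 + 8 + 3, which has 6 terms.

6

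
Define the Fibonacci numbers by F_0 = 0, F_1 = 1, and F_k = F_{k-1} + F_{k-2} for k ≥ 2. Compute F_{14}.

Iterating the recurrence up to F_{7} = 13 and F_{6} = 8:
F_{8} = F_{7} + F_{6} = 13 + 8 = 21
F_{9} = F_{8} + F_{7} = 21 + 13 = 34
F_{10} = F_{9} + F_{8} = 34 + 21 = 55
F_{11} = F_{10} + F_{9} = 55 + 34 = 89
F_{12} = F_{11} + F_{10} = 89 + 55 = 144
F_{13} = F_{12} + F_{11} = 144 + 89 = 233
F_{14} = F_{13} + F_{12} = 233 + 144 = 377

377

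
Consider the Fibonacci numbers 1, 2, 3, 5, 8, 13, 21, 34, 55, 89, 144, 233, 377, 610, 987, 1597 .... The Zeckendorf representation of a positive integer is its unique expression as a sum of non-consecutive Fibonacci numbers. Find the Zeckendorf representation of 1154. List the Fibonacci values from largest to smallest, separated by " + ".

1154: greatest Fibonacci not exceeding it is 987, leaving 167
167: greatest Fibonacci not exceeding it is 144, leaving 23
23: greatest Fibonacci not exceeding it is 21, leaving 2
2: greatest Fibonacci not exceeding it is 2, leaving 0
So 1154 = 987 + 144 + 21 + 2, with no two terms consecutive in the sequence.

987 + 144 + 21 + 2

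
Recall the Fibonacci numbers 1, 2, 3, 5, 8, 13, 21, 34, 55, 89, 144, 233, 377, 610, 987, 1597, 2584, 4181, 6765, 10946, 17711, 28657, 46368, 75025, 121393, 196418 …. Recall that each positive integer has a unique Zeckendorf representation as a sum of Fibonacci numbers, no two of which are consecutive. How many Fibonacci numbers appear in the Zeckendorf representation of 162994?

7

Repeatedly subtract the largest Fibonacci number that fits:
121393 ≤ 162994 < 196418, so take 121393; remainder 41601
28657 ≤ 41601 < 46368, so take 28657; remainder 12944
10946 ≤ 12944 < 17711, so take 10946; remainder 1998
1597 ≤ 1998 < 2584, so take 1597; remainder 401
377 ≤ 401 < 610, so take 377; remainder 24
21 ≤ 24 < 34, so take 21; remainder 3
3 ≤ 3 < 5, so take 3; remainder 0
162994 = 121393 + 28657 + 10946 + 1597 + 377 + 21 + 3, which has 7 terms.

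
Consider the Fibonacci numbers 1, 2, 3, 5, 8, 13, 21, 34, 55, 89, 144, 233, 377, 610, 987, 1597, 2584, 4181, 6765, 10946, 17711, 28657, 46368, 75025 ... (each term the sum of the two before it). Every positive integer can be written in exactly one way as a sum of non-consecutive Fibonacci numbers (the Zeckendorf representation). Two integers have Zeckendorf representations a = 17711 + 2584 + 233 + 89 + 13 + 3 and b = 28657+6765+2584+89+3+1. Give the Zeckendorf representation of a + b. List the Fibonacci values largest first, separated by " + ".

The two numbers are 20633 and 38099, so their sum is 58732.
Greedy algorithm:
subtract 46368 from 58732: 12364 remains
subtract 10946 from 12364: 1418 remains
subtract 987 from 1418: 431 remains
subtract 377 from 431: 54 remains
subtract 34 from 54: 20 remains
subtract 13 from 20: 7 remains
subtract 5 from 7: 2 remains
subtract 2 from 2: 0 remains

46368 + 10946 + 987 + 377 + 34 + 13 + 5 + 2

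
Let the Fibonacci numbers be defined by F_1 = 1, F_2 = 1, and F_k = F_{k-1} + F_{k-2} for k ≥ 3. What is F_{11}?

Iterating the recurrence up to F_{5} = 5 and F_{4} = 3:
F_{6} = F_{5} + F_{4} = 5 + 3 = 8
F_{7} = F_{6} + F_{5} = 8 + 5 = 13
F_{8} = F_{7} + F_{6} = 13 + 8 = 21
F_{9} = F_{8} + F_{7} = 21 + 13 = 34
F_{10} = F_{9} + F_{8} = 34 + 21 = 55
F_{11} = F_{10} + F_{9} = 55 + 34 = 89

89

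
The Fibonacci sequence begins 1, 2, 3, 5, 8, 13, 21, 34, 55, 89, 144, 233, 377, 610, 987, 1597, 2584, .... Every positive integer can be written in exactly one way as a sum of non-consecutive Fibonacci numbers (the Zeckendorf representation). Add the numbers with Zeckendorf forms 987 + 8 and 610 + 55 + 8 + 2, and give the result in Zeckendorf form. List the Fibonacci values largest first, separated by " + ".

The two numbers are 995 and 675, so their sum is 1670.
largest Fibonacci ≤ 1670 is 1597; 1670 − 1597 = 73
largest Fibonacci ≤ 73 is 55; 73 − 55 = 18
largest Fibonacci ≤ 18 is 13; 18 − 13 = 5
largest Fibonacci ≤ 5 is 5; 5 − 5 = 0

1597 + 55 + 13 + 5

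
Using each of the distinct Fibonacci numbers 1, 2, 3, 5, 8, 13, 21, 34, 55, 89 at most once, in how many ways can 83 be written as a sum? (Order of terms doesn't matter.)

3

Starting from the Zeckendorf form and repeatedly splitting a term F_k into F_{k−1} + F_{k−2} (when neither is already used) reaches every representation.
83 = 55+21+5+2 = 55+13+8+5+2 = 34+21+13+8+5+2 — 3 representations.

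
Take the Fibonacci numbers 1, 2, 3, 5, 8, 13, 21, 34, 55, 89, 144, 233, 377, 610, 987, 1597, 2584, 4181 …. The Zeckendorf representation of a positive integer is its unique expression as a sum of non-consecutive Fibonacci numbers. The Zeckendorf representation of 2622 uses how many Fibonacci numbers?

4

Greedily peel off the largest Fibonacci term at each step:
subtract 2584 from 2622: 38 remains
subtract 34 from 38: 4 remains
subtract 3 from 4: 1 remains
subtract 1 from 1: 0 remains
2622 = 2584 + 34 + 3 + 1, which has 4 terms.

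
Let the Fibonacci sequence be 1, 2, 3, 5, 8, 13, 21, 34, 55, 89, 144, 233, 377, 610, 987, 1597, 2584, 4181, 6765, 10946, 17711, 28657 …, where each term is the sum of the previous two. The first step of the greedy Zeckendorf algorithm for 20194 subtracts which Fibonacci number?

17711 ≤ 20194 < 28657, so the largest Fibonacci number not exceeding 20194 is 17711.

17711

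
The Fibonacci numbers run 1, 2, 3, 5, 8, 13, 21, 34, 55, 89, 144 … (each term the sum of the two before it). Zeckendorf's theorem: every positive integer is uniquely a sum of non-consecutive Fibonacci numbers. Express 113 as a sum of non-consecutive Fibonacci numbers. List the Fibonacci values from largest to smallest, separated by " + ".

89 + 21 + 3

Greedy algorithm:
113: greatest Fibonacci not exceeding it is 89, leaving 24
24: greatest Fibonacci not exceeding it is 21, leaving 3
3: greatest Fibonacci not exceeding it is 3, leaving 0
So 113 = 89 + 21 + 3, with no two terms consecutive in the sequence.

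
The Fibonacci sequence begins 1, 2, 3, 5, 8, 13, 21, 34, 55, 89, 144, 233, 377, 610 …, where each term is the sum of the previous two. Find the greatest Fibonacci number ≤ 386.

377 ≤ 386 < 610, so the largest Fibonacci number not exceeding 386 is 377.

377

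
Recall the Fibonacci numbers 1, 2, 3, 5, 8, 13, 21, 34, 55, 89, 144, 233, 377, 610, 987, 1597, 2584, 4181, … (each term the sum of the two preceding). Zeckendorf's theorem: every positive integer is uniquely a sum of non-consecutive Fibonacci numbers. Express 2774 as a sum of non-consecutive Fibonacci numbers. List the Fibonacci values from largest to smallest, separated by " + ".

Greedy algorithm:
take 2584 (≤ 2774); 2774 − 2584 = 190
take 144 (≤ 190); 190 − 144 = 46
take 34 (≤ 46); 46 − 34 = 12
take 8 (≤ 12); 12 − 8 = 4
take 3 (≤ 4); 4 − 3 = 1
take 1 (≤ 1); 1 − 1 = 0
So 2774 = 2584 + 144 + 34 + 8 + 3 + 1, with no two terms consecutive in the sequence.

2584 + 144 + 34 + 8 + 3 + 1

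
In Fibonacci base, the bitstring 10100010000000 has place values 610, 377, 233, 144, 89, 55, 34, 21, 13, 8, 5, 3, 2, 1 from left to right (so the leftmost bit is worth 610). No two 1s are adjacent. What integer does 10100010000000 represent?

877

Summing the place values of the 1 bits: 610 + 233 + 34 = 877.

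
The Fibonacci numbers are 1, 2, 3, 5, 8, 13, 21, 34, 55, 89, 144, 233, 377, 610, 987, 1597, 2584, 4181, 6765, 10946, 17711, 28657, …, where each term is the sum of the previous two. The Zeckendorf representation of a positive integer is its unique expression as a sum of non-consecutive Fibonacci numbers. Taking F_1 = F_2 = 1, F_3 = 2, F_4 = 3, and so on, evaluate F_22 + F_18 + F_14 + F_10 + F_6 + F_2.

F_22 + F_18 + F_14 + F_10 + F_6 + F_2 = 17711 + 2584 + 377 + 55 + 8 + 1 = 20736.

20736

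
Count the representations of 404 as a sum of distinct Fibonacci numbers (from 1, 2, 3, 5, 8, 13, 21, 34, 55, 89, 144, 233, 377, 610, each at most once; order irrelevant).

Each representation comes from the Zeckendorf form by replacing some F_k with F_{k−1} + F_{k−2} where possible.
404 = 377+21+5+1 = 377+21+3+2+1 = 377+13+8+5+1 = 233+144+21+5+1 = 377+13+8+3+2+1 = … (9 more), for 14 in all.

14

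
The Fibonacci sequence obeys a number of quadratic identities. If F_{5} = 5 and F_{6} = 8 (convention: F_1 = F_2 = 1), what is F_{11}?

By F_{2k+1} = F_k² + F_{k+1}²: F_{11} = 5² + 8² = 25 + 64 = 89.

89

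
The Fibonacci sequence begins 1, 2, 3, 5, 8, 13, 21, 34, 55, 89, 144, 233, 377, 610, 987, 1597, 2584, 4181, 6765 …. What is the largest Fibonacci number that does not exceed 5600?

4181 ≤ 5600 < 6765, so the largest Fibonacci number not exceeding 5600 is 4181.

4181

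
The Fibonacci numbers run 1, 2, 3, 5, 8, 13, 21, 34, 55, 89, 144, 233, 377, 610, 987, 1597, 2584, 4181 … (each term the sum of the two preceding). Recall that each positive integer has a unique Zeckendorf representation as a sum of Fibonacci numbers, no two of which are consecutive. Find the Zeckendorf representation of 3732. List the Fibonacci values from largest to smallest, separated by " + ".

Greedily peel off the largest Fibonacci term at each step:
subtract 2584 from 3732: 1148 remains
subtract 987 from 1148: 161 remains
subtract 144 from 161: 17 remains
subtract 13 from 17: 4 remains
subtract 3 from 4: 1 remains
subtract 1 from 1: 0 remains
So 3732 = 2584 + 987 + 144 + 13 + 3 + 1, with no two terms consecutive in the sequence.

2584 + 987 + 144 + 13 + 3 + 1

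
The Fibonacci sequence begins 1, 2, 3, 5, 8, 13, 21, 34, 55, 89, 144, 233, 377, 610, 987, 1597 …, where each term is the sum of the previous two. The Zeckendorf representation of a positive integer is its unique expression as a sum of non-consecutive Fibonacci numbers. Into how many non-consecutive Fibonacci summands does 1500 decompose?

Greedily peel off the largest Fibonacci term at each step:
subtract 987 from 1500: 513 remains
subtract 377 from 513: 136 remains
subtract 89 from 136: 47 remains
subtract 34 from 47: 13 remains
subtract 13 from 13: 0 remains
1500 = 987 + 377 + 89 + 34 + 13, which has 5 terms.

5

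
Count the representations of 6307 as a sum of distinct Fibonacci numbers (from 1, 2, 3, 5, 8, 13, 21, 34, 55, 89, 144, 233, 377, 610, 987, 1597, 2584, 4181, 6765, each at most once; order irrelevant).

Starting from the Zeckendorf form and repeatedly splitting a term F_k into F_{k−1} + F_{k−2} (when neither is already used) reaches every representation.
6307 = 4181+1597+377+144+8 = 4181+1597+377+144+5+3 = 4181+1597+377+89+55+8 = … (54 more), for 57 in all.

57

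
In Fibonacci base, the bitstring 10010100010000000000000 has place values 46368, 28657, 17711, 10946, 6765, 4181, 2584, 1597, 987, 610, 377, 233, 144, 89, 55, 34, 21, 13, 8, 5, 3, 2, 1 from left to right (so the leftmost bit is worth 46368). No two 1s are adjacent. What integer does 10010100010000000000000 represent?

Summing the place values of the 1 bits: 46368 + 10946 + 4181 + 610 = 62105.

62105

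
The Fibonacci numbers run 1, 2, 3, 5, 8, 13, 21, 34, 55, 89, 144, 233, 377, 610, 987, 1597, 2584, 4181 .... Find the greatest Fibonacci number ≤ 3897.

2584 ≤ 3897 < 4181, so the largest Fibonacci number not exceeding 3897 is 2584.

2584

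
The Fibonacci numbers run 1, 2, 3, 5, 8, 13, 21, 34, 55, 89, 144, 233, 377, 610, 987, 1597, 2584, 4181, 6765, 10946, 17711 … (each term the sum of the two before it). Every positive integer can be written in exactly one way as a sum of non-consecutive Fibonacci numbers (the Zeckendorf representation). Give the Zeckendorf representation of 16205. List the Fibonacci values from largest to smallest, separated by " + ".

take 10946 (≤ 16205); 16205 − 10946 = 5259
take 4181 (≤ 5259); 5259 − 4181 = 1078
take 987 (≤ 1078); 1078 − 987 = 91
take 89 (≤ 91); 91 − 89 = 2
take 2 (≤ 2); 2 − 2 = 0
So 16205 = 10946 + 4181 + 987 + 89 + 2, with no two terms consecutive in the sequence.

10946 + 4181 + 987 + 89 + 2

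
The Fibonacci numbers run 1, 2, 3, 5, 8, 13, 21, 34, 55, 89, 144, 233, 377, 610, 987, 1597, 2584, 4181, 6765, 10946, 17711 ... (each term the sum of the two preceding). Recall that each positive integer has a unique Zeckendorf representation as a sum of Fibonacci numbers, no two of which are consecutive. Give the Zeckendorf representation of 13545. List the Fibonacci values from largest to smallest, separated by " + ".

largest Fibonacci ≤ 13545 is 10946; 13545 − 10946 = 2599
largest Fibonacci ≤ 2599 is 2584; 2599 − 2584 = 15
largest Fibonacci ≤ 15 is 13; 15 − 13 = 2
largest Fibonacci ≤ 2 is 2; 2 − 2 = 0
So 13545 = 10946 + 2584 + 13 + 2, with no two terms consecutive in the sequence.

10946 + 2584 + 13 + 2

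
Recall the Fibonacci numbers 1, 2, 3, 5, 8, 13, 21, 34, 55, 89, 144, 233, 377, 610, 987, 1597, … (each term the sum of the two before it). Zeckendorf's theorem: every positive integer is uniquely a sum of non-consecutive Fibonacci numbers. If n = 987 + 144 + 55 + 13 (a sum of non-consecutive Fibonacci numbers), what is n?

1199

987 + 144 + 55 + 13 = 1199.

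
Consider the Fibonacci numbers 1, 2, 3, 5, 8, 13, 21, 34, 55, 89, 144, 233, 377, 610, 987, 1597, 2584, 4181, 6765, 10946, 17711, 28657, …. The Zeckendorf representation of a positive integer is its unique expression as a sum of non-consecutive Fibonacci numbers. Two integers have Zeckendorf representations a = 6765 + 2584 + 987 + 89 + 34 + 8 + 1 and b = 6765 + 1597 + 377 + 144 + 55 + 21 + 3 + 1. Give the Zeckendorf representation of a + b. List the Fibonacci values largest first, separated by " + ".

17711 + 1597 + 89 + 34

The two numbers are 10468 and 8963, so their sum is 19431.
Greedy algorithm:
subtract 17711 from 19431: 1720 remains
subtract 1597 from 1720: 123 remains
subtract 89 from 123: 34 remains
subtract 34 from 34: 0 remains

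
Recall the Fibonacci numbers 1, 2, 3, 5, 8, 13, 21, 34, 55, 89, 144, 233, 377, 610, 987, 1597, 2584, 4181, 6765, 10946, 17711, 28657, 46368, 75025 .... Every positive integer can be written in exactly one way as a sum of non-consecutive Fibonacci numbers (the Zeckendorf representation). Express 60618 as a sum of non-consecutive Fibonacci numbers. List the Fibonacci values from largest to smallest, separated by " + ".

take 46368 (≤ 60618); 60618 − 46368 = 14250
take 10946 (≤ 14250); 14250 − 10946 = 3304
take 2584 (≤ 3304); 3304 − 2584 = 720
take 610 (≤ 720); 720 − 610 = 110
take 89 (≤ 110); 110 − 89 = 21
take 21 (≤ 21); 21 − 21 = 0
So 60618 = 46368 + 10946 + 2584 + 610 + 89 + 21, with no two terms consecutive in the sequence.

46368 + 10946 + 2584 + 610 + 89 + 21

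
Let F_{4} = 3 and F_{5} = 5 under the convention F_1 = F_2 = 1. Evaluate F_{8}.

By the doubling identity F_{2k} = F_k(2F_{k+1} − F_k): F_{8} = 3·(2·5 − 3) = 3·7 = 21.

21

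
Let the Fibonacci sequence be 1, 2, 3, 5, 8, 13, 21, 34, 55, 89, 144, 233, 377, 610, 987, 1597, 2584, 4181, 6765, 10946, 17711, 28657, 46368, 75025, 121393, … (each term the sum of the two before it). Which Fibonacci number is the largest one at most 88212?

75025

75025 ≤ 88212 < 121393, so the largest Fibonacci number not exceeding 88212 is 75025.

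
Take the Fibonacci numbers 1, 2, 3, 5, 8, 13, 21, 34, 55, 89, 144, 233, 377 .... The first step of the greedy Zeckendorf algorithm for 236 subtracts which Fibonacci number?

233 ≤ 236 < 377, so the largest Fibonacci number not exceeding 236 is 233.

233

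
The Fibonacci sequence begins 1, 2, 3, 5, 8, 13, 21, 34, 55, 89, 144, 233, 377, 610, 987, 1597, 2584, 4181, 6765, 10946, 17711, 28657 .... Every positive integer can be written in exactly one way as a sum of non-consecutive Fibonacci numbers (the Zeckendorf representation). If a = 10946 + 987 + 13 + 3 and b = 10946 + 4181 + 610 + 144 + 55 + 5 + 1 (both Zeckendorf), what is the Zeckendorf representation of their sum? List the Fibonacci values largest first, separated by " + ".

The two numbers are 11949 and 15942, so their sum is 27891.
27891 − 17711 = 10180
10180 − 6765 = 3415
3415 − 2584 = 831
831 − 610 = 221
221 − 144 = 77
77 − 55 = 22
22 − 21 = 1
1 − 1 = 0

17711 + 6765 + 2584 + 610 + 144 + 55 + 21 + 1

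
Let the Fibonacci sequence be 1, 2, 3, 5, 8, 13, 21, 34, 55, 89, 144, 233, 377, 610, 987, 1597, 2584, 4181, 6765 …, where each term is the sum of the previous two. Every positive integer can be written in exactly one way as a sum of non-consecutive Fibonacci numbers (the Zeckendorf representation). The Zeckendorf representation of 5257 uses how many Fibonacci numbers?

5257: greatest Fibonacci not exceeding it is 4181, leaving 1076
1076: greatest Fibonacci not exceeding it is 987, leaving 89
89: greatest Fibonacci not exceeding it is 89, leaving 0
5257 = 4181 + 987 + 89, which has 3 terms.

3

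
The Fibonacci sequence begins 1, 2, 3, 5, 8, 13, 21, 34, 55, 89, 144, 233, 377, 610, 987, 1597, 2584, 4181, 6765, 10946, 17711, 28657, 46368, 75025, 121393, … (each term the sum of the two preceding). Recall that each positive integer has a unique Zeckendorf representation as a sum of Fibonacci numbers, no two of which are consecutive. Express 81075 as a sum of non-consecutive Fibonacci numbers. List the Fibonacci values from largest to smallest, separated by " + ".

81075 − 75025 = 6050
6050 − 4181 = 1869
1869 − 1597 = 272
272 − 233 = 39
39 − 34 = 5
5 − 5 = 0
So 81075 = 75025 + 4181 + 1597 + 233 + 34 + 5, with no two terms consecutive in the sequence.

75025 + 4181 + 1597 + 233 + 34 + 5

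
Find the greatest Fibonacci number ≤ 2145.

1597

1597 ≤ 2145 < 2584, so the largest Fibonacci number not exceeding 2145 is 1597.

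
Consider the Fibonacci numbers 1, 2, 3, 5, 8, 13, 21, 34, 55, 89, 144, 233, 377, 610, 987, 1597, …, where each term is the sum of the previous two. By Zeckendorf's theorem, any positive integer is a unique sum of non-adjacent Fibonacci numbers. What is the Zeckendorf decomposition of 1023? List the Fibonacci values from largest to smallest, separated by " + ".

987 + 34 + 2

Greedily peel off the largest Fibonacci term at each step:
987 ≤ 1023 < 1597, so take 987; remainder 36
34 ≤ 36 < 55, so take 34; remainder 2
2 ≤ 2 < 3, so take 2; remainder 0
So 1023 = 987 + 34 + 2, with no two terms consecutive in the sequence.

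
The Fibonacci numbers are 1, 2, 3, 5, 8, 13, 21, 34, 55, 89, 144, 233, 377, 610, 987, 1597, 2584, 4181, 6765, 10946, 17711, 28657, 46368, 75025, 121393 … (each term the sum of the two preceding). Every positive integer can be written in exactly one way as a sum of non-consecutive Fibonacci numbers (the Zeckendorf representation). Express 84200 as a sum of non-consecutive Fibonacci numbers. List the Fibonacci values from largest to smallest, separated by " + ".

Repeatedly subtract the largest Fibonacci number that fits:
take 75025 (≤ 84200); 84200 − 75025 = 9175
take 6765 (≤ 9175); 9175 − 6765 = 2410
take 1597 (≤ 2410); 2410 − 1597 = 813
take 610 (≤ 813); 813 − 610 = 203
take 144 (≤ 203); 203 − 144 = 59
take 55 (≤ 59); 59 − 55 = 4
take 3 (≤ 4); 4 − 3 = 1
take 1 (≤ 1); 1 − 1 = 0
So 84200 = 75025 + 6765 + 1597 + 610 + 144 + 55 + 3 + 1, with no two terms consecutive in the sequence.

75025 + 6765 + 1597 + 610 + 144 + 55 + 3 + 1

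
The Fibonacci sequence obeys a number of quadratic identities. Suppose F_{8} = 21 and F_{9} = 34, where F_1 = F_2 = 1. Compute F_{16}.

987

By the doubling identity F_{2k} = F_k(2F_{k+1} − F_k): F_{16} = 21·(2·34 − 21) = 21·47 = 987.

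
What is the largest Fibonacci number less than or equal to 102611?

75025

75025 ≤ 102611 < 121393, so the largest Fibonacci number not exceeding 102611 is 75025.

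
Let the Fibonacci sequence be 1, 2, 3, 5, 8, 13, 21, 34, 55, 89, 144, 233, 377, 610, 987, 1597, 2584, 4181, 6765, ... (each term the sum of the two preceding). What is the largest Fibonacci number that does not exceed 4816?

4181 ≤ 4816 < 6765, so the largest Fibonacci number not exceeding 4816 is 4181.

4181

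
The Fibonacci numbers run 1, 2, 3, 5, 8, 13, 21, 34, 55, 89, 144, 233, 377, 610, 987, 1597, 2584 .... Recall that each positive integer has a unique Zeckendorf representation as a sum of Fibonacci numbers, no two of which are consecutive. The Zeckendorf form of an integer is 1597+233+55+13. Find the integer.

1597+233+55+13 = 1898.

1898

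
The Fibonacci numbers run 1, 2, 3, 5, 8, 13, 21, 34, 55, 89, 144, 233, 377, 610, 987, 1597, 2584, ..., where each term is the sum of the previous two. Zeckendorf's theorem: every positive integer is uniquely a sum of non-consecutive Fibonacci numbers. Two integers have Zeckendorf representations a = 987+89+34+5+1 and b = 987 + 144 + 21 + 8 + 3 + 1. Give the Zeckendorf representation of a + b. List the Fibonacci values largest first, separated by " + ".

The two numbers are 1116 and 1164, so their sum is 2280.
Greedy algorithm:
largest Fibonacci ≤ 2280 is 1597; 2280 − 1597 = 683
largest Fibonacci ≤ 683 is 610; 683 − 610 = 73
largest Fibonacci ≤ 73 is 55; 73 − 55 = 18
largest Fibonacci ≤ 18 is 13; 18 − 13 = 5
largest Fibonacci ≤ 5 is 5; 5 − 5 = 0

1597 + 610 + 55 + 13 + 5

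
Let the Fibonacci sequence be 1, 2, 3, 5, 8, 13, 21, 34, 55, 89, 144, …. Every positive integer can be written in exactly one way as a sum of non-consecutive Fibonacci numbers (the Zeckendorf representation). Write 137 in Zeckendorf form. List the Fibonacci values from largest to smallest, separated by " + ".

89 + 34 + 13 + 1

Repeatedly subtract the largest Fibonacci number that fits:
89 ≤ 137 < 144, so take 89; remainder 48
34 ≤ 48 < 55, so take 34; remainder 14
13 ≤ 14 < 21, so take 13; remainder 1
1 ≤ 1 < 2, so take 1; remainder 0
So 137 = 89 + 34 + 13 + 1, with no two terms consecutive in the sequence.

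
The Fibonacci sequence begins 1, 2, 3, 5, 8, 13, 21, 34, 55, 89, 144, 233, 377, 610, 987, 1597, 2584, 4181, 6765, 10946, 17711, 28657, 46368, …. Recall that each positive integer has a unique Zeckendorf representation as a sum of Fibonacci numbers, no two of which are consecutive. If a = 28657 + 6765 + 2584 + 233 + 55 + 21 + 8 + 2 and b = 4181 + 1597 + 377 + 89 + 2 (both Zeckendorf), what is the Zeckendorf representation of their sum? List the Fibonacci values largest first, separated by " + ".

28657 + 10946 + 4181 + 610 + 144 + 21 + 8 + 3 + 1

The two numbers are 38325 and 6246, so their sum is 44571.
Repeatedly subtract the largest Fibonacci number that fits:
take 28657 (≤ 44571); 44571 − 28657 = 15914
take 10946 (≤ 15914); 15914 − 10946 = 4968
take 4181 (≤ 4968); 4968 − 4181 = 787
take 610 (≤ 787); 787 − 610 = 177
take 144 (≤ 177); 177 − 144 = 33
take 21 (≤ 33); 33 − 21 = 12
take 8 (≤ 12); 12 − 8 = 4
take 3 (≤ 4); 4 − 3 = 1
take 1 (≤ 1); 1 − 1 = 0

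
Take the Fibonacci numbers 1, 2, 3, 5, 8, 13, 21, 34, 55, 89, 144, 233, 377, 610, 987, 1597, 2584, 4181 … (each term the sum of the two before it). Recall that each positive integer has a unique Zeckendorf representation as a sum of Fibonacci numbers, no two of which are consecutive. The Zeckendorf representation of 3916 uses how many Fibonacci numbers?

6

largest Fibonacci ≤ 3916 is 2584; 3916 − 2584 = 1332
largest Fibonacci ≤ 1332 is 987; 1332 − 987 = 345
largest Fibonacci ≤ 345 is 233; 345 − 233 = 112
largest Fibonacci ≤ 112 is 89; 112 − 89 = 23
largest Fibonacci ≤ 23 is 21; 23 − 21 = 2
largest Fibonacci ≤ 2 is 2; 2 − 2 = 0
3916 = 2584 + 987 + 233 + 89 + 21 + 2, which has 6 terms.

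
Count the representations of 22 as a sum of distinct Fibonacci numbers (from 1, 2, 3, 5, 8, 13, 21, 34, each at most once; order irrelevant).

3

Each representation comes from the Zeckendorf form by replacing some F_k with F_{k−1} + F_{k−2} where possible.
22 = 21+1 = 13+8+1 = 13+5+3+1 — 3 representations.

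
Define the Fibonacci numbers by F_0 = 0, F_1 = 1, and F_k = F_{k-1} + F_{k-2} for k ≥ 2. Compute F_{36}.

Iterating the recurrence up to F_{28} = 317811 and F_{27} = 196418:
F_{29} = F_{28} + F_{27} = 317811 + 196418 = 514229
F_{30} = F_{29} + F_{28} = 514229 + 317811 = 832040
F_{31} = F_{30} + F_{29} = 832040 + 514229 = 1346269
F_{32} = F_{31} + F_{30} = 1346269 + 832040 = 2178309
F_{33} = F_{32} + F_{31} = 2178309 + 1346269 = 3524578
F_{34} = F_{33} + F_{32} = 3524578 + 2178309 = 5702887
F_{35} = F_{34} + F_{33} = 5702887 + 3524578 = 9227465
F_{36} = F_{35} + F_{34} = 9227465 + 5702887 = 14930352

14930352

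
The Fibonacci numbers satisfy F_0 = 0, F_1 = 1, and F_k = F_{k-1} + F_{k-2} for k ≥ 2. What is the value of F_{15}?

610

Iterating the recurrence up to F_{11} = 89 and F_{10} = 55:
F_{12} = F_{11} + F_{10} = 89 + 55 = 144
F_{13} = F_{12} + F_{11} = 144 + 89 = 233
F_{14} = F_{13} + F_{12} = 233 + 144 = 377
F_{15} = F_{14} + F_{13} = 377 + 233 = 610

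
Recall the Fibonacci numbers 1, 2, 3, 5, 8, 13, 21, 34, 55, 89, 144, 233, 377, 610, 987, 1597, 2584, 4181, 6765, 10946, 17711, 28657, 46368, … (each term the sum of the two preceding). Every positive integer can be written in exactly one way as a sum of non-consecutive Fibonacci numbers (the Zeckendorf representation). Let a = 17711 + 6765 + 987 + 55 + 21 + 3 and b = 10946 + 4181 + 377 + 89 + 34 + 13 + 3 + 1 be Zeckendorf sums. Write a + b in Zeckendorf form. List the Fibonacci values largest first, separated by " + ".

The two numbers are 25542 and 15644, so their sum is 41186.
take 28657 (≤ 41186); 41186 − 28657 = 12529
take 10946 (≤ 12529); 12529 − 10946 = 1583
take 987 (≤ 1583); 1583 − 987 = 596
take 377 (≤ 596); 596 − 377 = 219
take 144 (≤ 219); 219 − 144 = 75
take 55 (≤ 75); 75 − 55 = 20
take 13 (≤ 20); 20 − 13 = 7
take 5 (≤ 7); 7 − 5 = 2
take 2 (≤ 2); 2 − 2 = 0

28657 + 10946 + 987 + 377 + 144 + 55 + 13 + 5 + 2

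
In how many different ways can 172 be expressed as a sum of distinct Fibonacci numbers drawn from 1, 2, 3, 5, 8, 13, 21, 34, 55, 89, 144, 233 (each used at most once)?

5

Each representation comes from the Zeckendorf form by replacing some F_k with F_{k−1} + F_{k−2} where possible.
172 = 144+21+5+2 = 144+13+8+5+2 = 89+55+21+5+2 = 89+55+13+8+5+2 = 89+34+21+13+8+5+2 — 5 representations.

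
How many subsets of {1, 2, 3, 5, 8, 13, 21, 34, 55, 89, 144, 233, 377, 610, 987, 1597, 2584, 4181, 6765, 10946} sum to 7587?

54

7587 = 6765+610+144+55+13 = 6765+610+144+55+8+5 = 6765+610+144+34+21+13 = 6765+377+233+144+55+13 = … (50 more), for 54 in all.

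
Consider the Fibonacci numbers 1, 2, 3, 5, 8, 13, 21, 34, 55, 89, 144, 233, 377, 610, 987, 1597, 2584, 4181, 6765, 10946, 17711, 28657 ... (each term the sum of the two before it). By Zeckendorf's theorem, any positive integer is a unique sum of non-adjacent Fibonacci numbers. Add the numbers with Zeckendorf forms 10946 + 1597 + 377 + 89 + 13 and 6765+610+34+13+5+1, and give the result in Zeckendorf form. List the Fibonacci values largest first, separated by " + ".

17711 + 2584 + 144 + 8 + 3

The two numbers are 13022 and 7428, so their sum is 20450.
Greedily peel off the largest Fibonacci term at each step:
20450: greatest Fibonacci not exceeding it is 17711, leaving 2739
2739: greatest Fibonacci not exceeding it is 2584, leaving 155
155: greatest Fibonacci not exceeding it is 144, leaving 11
11: greatest Fibonacci not exceeding it is 8, leaving 3
3: greatest Fibonacci not exceeding it is 3, leaving 0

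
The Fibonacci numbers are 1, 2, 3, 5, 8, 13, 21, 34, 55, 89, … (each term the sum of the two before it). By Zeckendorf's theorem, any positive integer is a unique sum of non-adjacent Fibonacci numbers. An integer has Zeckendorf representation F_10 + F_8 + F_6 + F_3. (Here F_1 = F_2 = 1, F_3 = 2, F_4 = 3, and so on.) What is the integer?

F_10 + F_8 + F_6 + F_3 = 55 + 21 + 8 + 2 = 86.

86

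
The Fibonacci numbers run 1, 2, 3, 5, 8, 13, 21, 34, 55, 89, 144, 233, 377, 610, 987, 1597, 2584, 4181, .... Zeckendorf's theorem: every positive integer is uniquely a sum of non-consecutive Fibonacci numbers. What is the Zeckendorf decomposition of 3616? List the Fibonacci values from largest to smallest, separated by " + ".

Greedy algorithm:
subtract 2584 from 3616: 1032 remains
subtract 987 from 1032: 45 remains
subtract 34 from 45: 11 remains
subtract 8 from 11: 3 remains
subtract 3 from 3: 0 remains
So 3616 = 2584 + 987 + 34 + 8 + 3, with no two terms consecutive in the sequence.

2584 + 987 + 34 + 8 + 3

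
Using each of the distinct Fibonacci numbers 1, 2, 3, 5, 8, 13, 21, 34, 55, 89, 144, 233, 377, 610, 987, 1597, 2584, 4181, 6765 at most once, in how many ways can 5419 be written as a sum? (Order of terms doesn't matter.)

40

Starting from the Zeckendorf form and repeatedly splitting a term F_k into F_{k−1} + F_{k−2} (when neither is already used) reaches every representation.
5419 = 4181+987+233+13+5 = 4181+987+233+13+3+2 = 4181+987+144+89+13+5 = 4181+610+377+233+13+5 = … (36 more), for 40 in all.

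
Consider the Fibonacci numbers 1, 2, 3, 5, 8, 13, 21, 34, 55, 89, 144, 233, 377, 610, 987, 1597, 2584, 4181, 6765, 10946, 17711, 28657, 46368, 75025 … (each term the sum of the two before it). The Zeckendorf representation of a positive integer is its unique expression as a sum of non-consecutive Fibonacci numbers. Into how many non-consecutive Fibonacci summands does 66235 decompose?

Repeatedly subtract the largest Fibonacci number that fits:
take 46368 (≤ 66235); 66235 − 46368 = 19867
take 17711 (≤ 19867); 19867 − 17711 = 2156
take 1597 (≤ 2156); 2156 − 1597 = 559
take 377 (≤ 559); 559 − 377 = 182
take 144 (≤ 182); 182 − 144 = 38
take 34 (≤ 38); 38 − 34 = 4
take 3 (≤ 4); 4 − 3 = 1
take 1 (≤ 1); 1 − 1 = 0
66235 = 46368 + 17711 + 1597 + 377 + 144 + 34 + 3 + 1, which has 8 terms.

8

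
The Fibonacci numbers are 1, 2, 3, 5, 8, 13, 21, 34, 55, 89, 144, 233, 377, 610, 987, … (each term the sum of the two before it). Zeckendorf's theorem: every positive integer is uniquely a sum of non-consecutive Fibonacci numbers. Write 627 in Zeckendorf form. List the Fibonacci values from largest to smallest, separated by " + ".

610 ≤ 627 < 987, so take 610; remainder 17
13 ≤ 17 < 21, so take 13; remainder 4
3 ≤ 4 < 5, so take 3; remainder 1
1 ≤ 1 < 2, so take 1; remainder 0
So 627 = 610 + 13 + 3 + 1, with no two terms consecutive in the sequence.

610 + 13 + 3 + 1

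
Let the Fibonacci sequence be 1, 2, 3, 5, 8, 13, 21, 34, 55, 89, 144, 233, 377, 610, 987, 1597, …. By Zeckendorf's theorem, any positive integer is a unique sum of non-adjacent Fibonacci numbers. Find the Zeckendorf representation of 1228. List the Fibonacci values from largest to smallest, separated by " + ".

Greedy algorithm:
largest Fibonacci ≤ 1228 is 987; 1228 − 987 = 241
largest Fibonacci ≤ 241 is 233; 241 − 233 = 8
largest Fibonacci ≤ 8 is 8; 8 − 8 = 0
So 1228 = 987 + 233 + 8, with no two terms consecutive in the sequence.

987 + 233 + 8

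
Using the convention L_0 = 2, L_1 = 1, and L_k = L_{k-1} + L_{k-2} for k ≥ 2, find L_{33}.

7881196

Iterating the recurrence up to L_{29} = 1149851 and L_{28} = 710647:
L_{30} = L_{29} + L_{28} = 1149851 + 710647 = 1860498
L_{31} = L_{30} + L_{29} = 1860498 + 1149851 = 3010349
L_{32} = L_{31} + L_{30} = 3010349 + 1860498 = 4870847
L_{33} = L_{32} + L_{31} = 4870847 + 3010349 = 7881196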